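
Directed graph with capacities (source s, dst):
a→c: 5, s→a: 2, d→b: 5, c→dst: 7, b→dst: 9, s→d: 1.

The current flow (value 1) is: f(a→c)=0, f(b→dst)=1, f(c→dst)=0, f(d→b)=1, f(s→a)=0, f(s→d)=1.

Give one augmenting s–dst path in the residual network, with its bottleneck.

Residual along s→a→c→dst: s→a: 2, a→c: 5, c→dst: 7.
Bottleneck = min = 2.

s→a→c→dst, bottleneck 2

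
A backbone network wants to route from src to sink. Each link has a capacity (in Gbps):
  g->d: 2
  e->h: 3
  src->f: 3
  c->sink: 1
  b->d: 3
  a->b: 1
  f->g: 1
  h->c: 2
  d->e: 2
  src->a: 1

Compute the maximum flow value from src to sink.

Augment src->f->g->d->e->h->c->sink: bottleneck 1. Total 1.
No augmenting path remains in the residual graph.

1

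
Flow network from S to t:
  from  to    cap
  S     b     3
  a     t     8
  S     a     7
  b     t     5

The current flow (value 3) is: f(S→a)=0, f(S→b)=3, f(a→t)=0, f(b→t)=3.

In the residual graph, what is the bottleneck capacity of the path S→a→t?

7

Residual capacities along the path: S→a: 7, a→t: 8.
Minimum is 7.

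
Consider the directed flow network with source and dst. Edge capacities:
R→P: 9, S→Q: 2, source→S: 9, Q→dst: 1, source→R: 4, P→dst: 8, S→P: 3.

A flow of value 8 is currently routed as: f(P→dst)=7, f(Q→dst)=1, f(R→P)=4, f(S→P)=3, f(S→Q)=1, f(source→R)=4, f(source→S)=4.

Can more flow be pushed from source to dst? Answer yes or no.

No

Residual reachable from source: {Q, S, source}; dst is not reachable.
Saturated cut: source→R, S→P, Q→dst with total capacity 8 = current flow value. Flow is maximum.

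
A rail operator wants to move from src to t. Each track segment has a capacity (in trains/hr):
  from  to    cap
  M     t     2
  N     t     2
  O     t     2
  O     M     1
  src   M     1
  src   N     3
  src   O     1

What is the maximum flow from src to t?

Augment src→N→t: bottleneck 2. Total 2.
Augment src→O→t: bottleneck 1. Total 3.
Augment src→M→t: bottleneck 1. Total 4.
No augmenting path remains in the residual graph.

4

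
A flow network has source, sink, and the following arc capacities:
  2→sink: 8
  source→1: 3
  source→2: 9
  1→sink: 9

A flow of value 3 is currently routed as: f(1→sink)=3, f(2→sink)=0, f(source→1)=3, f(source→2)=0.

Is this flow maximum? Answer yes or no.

Residual path source→2→sink has bottleneck 8 > 0.
Pushing 8 along it raises the flow to 11, so the given flow is not maximum.

No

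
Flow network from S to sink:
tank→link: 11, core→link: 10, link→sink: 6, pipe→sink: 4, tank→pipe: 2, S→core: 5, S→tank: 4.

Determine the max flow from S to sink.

Augment S→core→link→sink: bottleneck 5. Total 5.
Augment S→tank→link→sink: bottleneck 1. Total 6.
Augment S→tank→pipe→sink: bottleneck 2. Total 8.
No augmenting path remains in the residual graph.

8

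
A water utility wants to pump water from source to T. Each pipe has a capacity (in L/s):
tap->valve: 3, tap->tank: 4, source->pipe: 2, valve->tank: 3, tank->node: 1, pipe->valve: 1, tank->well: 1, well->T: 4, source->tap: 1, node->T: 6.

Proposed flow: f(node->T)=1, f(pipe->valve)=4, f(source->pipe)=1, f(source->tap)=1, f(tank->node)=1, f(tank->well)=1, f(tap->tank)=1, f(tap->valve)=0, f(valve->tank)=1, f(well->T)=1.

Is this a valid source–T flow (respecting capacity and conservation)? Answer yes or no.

No

Capacity violated on pipe->valve: flow 4 > capacity 1.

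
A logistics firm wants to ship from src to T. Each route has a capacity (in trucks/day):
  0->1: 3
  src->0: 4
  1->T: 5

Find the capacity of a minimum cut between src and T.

3

Max flow = 3 (via 1 augmenting path).
In the residual at optimum, the set reachable from src is {0, src}.
Cut edges: 0->1 (cap 3). Sum = 3.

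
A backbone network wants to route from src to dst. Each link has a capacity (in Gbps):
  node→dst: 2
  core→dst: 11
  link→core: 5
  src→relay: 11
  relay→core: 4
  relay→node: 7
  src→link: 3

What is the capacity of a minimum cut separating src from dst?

Max flow = 9 (via 3 augmenting paths).
In the residual at optimum, the set reachable from src is {node, relay, src}.
Cut edges: src→link (cap 3), relay→core (cap 4), node→dst (cap 2). Sum = 9.

9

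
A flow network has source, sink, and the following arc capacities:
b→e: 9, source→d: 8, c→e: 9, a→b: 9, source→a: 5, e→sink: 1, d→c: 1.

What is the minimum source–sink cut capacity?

1

Max flow = 1 (via 1 augmenting path).
In the residual at optimum, the set reachable from source is {a, b, c, d, e, source}.
Cut edges: e→sink (cap 1). Sum = 1.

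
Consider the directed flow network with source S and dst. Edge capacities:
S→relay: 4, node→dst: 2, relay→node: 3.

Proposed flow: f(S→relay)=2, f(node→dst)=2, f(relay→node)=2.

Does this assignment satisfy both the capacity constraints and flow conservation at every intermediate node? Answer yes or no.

Yes

Every edge has 0 ≤ f(e) ≤ cap(e).
At each intermediate node, inflow equals outflow.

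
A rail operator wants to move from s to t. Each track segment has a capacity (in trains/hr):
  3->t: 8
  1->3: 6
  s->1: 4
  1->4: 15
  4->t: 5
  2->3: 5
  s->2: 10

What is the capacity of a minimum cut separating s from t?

9

Max flow = 9 (via 2 augmenting paths).
In the residual at optimum, the set reachable from s is {2, s}.
Cut edges: s->1 (cap 4), 2->3 (cap 5). Sum = 9.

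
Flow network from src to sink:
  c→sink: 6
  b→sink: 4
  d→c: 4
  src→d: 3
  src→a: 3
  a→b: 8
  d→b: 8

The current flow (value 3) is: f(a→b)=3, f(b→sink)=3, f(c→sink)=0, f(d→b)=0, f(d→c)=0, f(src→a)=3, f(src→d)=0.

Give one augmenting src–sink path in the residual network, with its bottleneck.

src→d→b→sink, bottleneck 1

Residual along src→d→b→sink: src→d: 3, d→b: 8, b→sink: 1.
Bottleneck = min = 1.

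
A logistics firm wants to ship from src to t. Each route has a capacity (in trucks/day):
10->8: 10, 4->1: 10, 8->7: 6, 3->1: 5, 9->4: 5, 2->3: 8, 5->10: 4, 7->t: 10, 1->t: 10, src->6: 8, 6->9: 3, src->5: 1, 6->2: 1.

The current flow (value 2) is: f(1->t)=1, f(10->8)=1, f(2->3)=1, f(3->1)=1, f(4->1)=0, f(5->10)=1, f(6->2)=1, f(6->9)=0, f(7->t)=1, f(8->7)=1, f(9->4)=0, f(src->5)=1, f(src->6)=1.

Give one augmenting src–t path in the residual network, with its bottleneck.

src->6->9->4->1->t, bottleneck 3

Residual along src->6->9->4->1->t: src->6: 7, 6->9: 3, 9->4: 5, 4->1: 10, 1->t: 9.
Bottleneck = min = 3.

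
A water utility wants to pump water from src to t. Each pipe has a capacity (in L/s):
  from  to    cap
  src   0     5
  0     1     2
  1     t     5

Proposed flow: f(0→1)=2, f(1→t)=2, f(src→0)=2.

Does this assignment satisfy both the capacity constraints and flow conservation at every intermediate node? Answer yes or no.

Every edge has 0 ≤ f(e) ≤ cap(e).
At each intermediate node, inflow equals outflow.

Yes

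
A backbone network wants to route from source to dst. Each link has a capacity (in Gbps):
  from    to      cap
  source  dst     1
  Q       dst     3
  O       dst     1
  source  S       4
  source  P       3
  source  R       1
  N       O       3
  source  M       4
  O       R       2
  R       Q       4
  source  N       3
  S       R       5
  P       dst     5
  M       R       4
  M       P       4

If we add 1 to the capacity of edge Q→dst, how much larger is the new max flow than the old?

1

Original max flow = 10.
After raising cap(Q→dst), augmenting paths through that edge carry 1 more unit.
New max flow = 11. Increase = 1.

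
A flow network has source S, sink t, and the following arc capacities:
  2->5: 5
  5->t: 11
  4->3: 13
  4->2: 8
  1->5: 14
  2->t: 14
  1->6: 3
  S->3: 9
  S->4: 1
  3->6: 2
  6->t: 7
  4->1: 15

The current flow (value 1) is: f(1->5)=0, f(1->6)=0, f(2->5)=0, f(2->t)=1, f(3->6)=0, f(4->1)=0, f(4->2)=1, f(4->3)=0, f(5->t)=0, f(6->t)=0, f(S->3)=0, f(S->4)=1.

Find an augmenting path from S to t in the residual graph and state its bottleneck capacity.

Residual along S->3->6->t: S->3: 9, 3->6: 2, 6->t: 7.
Bottleneck = min = 2.

S->3->6->t, bottleneck 2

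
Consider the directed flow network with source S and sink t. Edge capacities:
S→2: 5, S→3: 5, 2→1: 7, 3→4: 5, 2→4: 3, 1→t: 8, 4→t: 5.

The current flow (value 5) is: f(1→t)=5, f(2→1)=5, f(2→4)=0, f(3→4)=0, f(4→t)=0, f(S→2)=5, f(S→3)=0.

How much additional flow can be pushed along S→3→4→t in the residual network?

Residual capacities along the path: S→3: 5, 3→4: 5, 4→t: 5.
Minimum is 5.

5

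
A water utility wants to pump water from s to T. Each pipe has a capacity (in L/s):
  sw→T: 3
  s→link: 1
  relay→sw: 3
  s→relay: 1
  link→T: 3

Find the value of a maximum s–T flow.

Augment s→link→T: bottleneck 1. Total 1.
Augment s→relay→sw→T: bottleneck 1. Total 2.
No augmenting path remains in the residual graph.

2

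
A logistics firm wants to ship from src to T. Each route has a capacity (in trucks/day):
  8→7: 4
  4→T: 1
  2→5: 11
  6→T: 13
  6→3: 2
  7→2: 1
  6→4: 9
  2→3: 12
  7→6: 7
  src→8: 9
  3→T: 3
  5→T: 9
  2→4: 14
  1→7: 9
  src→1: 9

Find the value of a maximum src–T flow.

8

Augment src→8→7→6→T: bottleneck 4. Total 4.
Augment src→1→7→6→T: bottleneck 3. Total 7.
Augment src→1→7→2→5→T: bottleneck 1. Total 8.
No augmenting path remains in the residual graph.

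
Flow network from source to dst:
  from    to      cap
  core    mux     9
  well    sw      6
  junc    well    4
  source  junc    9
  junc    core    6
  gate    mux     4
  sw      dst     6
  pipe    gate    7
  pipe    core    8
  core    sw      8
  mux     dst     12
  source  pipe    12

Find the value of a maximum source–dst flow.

18

Augment source->junc->well->sw->dst: bottleneck 4. Total 4.
Augment source->junc->core->sw->dst: bottleneck 2. Total 6.
Augment source->junc->core->mux->dst: bottleneck 3. Total 9.
Augment source->pipe->core->mux->dst: bottleneck 6. Total 15.
Augment source->pipe->gate->mux->dst: bottleneck 3. Total 18.
No augmenting path remains in the residual graph.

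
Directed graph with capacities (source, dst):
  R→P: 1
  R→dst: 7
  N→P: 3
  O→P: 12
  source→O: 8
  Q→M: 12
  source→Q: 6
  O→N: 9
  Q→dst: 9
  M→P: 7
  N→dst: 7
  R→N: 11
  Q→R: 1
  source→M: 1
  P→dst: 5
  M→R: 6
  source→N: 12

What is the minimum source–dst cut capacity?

Max flow = 19 (via 4 augmenting paths).
In the residual at optimum, the set reachable from source is {N, O, P, source}.
Cut edges: source→Q (cap 6), source→M (cap 1), N→dst (cap 7), P→dst (cap 5). Sum = 19.

19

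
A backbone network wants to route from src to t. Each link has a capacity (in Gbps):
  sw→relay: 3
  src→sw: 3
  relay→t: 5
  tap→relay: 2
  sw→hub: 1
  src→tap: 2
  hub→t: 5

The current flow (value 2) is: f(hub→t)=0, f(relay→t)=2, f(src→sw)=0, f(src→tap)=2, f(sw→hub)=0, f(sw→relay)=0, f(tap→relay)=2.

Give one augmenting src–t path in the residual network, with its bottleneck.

src→sw→relay→t, bottleneck 3

Residual along src→sw→relay→t: src→sw: 3, sw→relay: 3, relay→t: 3.
Bottleneck = min = 3.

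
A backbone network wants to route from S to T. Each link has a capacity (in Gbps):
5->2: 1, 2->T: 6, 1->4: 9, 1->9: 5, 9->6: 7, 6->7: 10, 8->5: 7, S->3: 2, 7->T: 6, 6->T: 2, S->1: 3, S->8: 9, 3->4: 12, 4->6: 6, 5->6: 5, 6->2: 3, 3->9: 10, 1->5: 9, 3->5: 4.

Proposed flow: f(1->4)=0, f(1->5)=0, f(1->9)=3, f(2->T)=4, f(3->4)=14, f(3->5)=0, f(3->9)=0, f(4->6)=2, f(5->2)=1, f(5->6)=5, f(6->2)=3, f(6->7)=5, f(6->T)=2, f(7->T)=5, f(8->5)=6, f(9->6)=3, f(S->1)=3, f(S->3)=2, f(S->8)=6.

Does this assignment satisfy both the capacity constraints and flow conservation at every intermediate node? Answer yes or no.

No

Capacity violated on 3->4: flow 14 > capacity 12.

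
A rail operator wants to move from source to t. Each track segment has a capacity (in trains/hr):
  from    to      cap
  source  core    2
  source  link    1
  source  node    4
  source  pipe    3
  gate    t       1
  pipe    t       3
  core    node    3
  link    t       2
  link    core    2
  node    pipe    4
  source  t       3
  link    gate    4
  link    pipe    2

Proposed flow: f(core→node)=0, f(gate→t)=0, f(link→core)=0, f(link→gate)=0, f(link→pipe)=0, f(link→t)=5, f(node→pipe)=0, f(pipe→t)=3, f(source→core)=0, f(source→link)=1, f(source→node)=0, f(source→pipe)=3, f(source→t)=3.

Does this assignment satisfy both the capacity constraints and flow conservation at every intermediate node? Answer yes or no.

Capacity violated on link→t: flow 5 > capacity 2.

No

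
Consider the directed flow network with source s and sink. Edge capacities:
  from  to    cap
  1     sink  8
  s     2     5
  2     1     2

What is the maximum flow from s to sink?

Augment s→2→1→sink: bottleneck 2. Total 2.
No augmenting path remains in the residual graph.

2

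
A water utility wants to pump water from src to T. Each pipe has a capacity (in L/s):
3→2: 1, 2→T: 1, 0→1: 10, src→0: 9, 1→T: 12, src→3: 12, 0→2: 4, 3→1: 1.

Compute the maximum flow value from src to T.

11

Augment src→3→1→T: bottleneck 1. Total 1.
Augment src→3→2→T: bottleneck 1. Total 2.
Augment src→0→1→T: bottleneck 9. Total 11.
No augmenting path remains in the residual graph.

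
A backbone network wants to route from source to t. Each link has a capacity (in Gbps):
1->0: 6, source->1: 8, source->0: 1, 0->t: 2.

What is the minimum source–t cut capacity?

Max flow = 2 (via 2 augmenting paths).
In the residual at optimum, the set reachable from source is {0, 1, source}.
Cut edges: 0->t (cap 2). Sum = 2.

2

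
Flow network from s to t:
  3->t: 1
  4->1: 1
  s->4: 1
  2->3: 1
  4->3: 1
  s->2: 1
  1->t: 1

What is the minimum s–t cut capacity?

Max flow = 2 (via 2 augmenting paths).
In the residual at optimum, the set reachable from s is {s}.
Cut edges: s->2 (cap 1), s->4 (cap 1). Sum = 2.

2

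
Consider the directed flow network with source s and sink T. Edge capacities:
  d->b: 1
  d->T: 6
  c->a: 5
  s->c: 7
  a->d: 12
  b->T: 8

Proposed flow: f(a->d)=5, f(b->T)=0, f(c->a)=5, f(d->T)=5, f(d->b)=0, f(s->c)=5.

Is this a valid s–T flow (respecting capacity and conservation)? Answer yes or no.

Yes

Every edge has 0 ≤ f(e) ≤ cap(e).
At each intermediate node, inflow equals outflow.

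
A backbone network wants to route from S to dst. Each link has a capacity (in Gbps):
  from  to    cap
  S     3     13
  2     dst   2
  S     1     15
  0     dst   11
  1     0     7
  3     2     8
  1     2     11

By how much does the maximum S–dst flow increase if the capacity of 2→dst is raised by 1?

1

Original max flow = 9.
After raising cap(2→dst), augmenting paths through that edge carry 1 more unit.
New max flow = 10. Increase = 1.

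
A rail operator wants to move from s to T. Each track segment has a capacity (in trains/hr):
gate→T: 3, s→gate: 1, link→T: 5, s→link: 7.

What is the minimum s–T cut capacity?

Max flow = 6 (via 2 augmenting paths).
In the residual at optimum, the set reachable from s is {link, s}.
Cut edges: s→gate (cap 1), link→T (cap 5). Sum = 6.

6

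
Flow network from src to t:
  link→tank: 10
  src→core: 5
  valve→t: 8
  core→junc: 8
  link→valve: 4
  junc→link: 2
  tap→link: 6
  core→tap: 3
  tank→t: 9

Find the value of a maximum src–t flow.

Augment src→core→tap→link→tank→t: bottleneck 3. Total 3.
Augment src→core→junc→link→tank→t: bottleneck 2. Total 5.
No augmenting path remains in the residual graph.

5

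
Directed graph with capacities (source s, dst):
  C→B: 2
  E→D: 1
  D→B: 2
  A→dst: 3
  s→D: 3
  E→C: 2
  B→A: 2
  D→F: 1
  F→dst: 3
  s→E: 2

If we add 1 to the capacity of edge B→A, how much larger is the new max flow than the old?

1

Original max flow = 3.
After raising cap(B→A), augmenting paths through that edge carry 1 more unit.
New max flow = 4. Increase = 1.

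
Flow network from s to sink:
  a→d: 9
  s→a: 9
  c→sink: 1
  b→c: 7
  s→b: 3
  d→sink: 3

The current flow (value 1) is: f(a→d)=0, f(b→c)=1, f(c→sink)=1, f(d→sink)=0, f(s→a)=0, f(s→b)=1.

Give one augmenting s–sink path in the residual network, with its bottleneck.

Residual along s→a→d→sink: s→a: 9, a→d: 9, d→sink: 3.
Bottleneck = min = 3.

s→a→d→sink, bottleneck 3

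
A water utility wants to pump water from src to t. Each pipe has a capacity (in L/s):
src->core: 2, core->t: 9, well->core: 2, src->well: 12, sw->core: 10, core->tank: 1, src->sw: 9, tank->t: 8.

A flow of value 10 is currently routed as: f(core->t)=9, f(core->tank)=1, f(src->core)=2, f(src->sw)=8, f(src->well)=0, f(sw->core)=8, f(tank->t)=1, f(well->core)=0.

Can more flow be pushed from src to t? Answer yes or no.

No

Residual reachable from src: {core, src, sw, well}; t is not reachable.
Saturated cut: core->tank, core->t with total capacity 10 = current flow value. Flow is maximum.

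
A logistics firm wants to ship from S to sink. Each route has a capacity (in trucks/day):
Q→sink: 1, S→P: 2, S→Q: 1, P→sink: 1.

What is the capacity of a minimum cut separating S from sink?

Max flow = 2 (via 2 augmenting paths).
In the residual at optimum, the set reachable from S is {P, S}.
Cut edges: S→Q (cap 1), P→sink (cap 1). Sum = 2.

2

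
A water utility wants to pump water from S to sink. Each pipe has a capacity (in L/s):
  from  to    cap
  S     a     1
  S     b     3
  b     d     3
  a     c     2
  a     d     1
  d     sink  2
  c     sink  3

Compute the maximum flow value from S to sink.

Augment S->b->d->sink: bottleneck 2. Total 2.
Augment S->a->c->sink: bottleneck 1. Total 3.
No augmenting path remains in the residual graph.

3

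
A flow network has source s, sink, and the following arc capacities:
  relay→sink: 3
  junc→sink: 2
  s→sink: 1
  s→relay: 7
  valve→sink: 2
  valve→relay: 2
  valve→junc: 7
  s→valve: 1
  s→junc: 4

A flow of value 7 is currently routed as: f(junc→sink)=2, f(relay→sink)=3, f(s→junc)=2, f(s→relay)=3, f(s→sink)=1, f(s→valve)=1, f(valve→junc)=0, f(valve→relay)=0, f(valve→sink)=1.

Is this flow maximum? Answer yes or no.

Yes

Residual reachable from s: {junc, relay, s}; sink is not reachable.
Saturated cut: s→valve, s→sink, relay→sink, junc→sink with total capacity 7 = current flow value. Flow is maximum.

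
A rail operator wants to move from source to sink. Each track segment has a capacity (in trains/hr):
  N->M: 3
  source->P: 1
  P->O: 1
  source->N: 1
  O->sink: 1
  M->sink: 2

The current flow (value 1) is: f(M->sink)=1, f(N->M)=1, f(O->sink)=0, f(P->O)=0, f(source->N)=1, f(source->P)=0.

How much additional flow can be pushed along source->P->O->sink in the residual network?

Residual capacities along the path: source->P: 1, P->O: 1, O->sink: 1.
Minimum is 1.

1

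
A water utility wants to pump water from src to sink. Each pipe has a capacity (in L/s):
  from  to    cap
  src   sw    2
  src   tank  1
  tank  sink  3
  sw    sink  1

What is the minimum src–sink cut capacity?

2

Max flow = 2 (via 2 augmenting paths).
In the residual at optimum, the set reachable from src is {src, sw}.
Cut edges: src->tank (cap 1), sw->sink (cap 1). Sum = 2.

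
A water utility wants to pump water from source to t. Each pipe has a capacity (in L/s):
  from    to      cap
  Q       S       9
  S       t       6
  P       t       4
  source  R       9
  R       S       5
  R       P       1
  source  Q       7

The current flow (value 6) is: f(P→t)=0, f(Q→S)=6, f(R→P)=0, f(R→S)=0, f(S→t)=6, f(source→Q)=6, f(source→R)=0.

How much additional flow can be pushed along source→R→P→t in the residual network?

Residual capacities along the path: source→R: 9, R→P: 1, P→t: 4.
Minimum is 1.

1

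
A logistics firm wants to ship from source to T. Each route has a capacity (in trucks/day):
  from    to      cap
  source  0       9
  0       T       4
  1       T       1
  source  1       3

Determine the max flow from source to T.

Augment source→0→T: bottleneck 4. Total 4.
Augment source→1→T: bottleneck 1. Total 5.
No augmenting path remains in the residual graph.

5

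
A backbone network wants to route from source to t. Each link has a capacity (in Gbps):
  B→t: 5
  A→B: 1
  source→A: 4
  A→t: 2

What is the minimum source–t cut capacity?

3

Max flow = 3 (via 2 augmenting paths).
In the residual at optimum, the set reachable from source is {A, source}.
Cut edges: A→B (cap 1), A→t (cap 2). Sum = 3.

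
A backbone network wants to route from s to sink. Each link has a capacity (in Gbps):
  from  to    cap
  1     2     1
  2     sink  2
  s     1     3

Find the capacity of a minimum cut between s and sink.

Max flow = 1 (via 1 augmenting path).
In the residual at optimum, the set reachable from s is {1, s}.
Cut edges: 1→2 (cap 1). Sum = 1.

1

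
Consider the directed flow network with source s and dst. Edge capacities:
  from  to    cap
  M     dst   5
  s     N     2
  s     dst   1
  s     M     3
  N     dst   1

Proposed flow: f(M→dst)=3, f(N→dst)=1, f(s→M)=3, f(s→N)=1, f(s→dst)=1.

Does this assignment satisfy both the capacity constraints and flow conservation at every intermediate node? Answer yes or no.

Every edge has 0 ≤ f(e) ≤ cap(e).
At each intermediate node, inflow equals outflow.

Yes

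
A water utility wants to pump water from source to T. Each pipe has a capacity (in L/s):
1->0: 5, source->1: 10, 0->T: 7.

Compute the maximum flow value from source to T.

5

Augment source->1->0->T: bottleneck 5. Total 5.
No augmenting path remains in the residual graph.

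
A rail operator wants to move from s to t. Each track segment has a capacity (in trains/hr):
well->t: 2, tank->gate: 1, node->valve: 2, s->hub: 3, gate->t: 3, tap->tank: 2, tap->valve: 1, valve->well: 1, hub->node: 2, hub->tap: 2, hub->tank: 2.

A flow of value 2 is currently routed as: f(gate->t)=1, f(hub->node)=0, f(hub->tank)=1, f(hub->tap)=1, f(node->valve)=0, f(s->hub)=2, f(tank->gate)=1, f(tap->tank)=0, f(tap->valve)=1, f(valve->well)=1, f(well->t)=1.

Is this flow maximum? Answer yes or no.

Residual reachable from s: {hub, node, s, tank, tap, valve}; t is not reachable.
Saturated cut: tank->gate, valve->well with total capacity 2 = current flow value. Flow is maximum.

Yes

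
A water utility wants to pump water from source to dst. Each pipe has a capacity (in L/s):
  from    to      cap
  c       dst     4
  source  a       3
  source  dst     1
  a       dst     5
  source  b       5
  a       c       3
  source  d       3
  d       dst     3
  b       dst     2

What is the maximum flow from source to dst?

Augment source→dst: bottleneck 1. Total 1.
Augment source→a→dst: bottleneck 3. Total 4.
Augment source→d→dst: bottleneck 3. Total 7.
Augment source→b→dst: bottleneck 2. Total 9.
No augmenting path remains in the residual graph.

9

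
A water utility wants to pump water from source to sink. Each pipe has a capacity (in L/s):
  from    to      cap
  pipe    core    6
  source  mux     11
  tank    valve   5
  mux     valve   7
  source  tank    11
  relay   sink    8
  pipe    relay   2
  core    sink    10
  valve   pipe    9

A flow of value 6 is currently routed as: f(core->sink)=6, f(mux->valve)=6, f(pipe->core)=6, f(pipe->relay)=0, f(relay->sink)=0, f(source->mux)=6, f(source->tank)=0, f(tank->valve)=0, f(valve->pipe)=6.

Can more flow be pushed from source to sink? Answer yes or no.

Residual path source->mux->valve->pipe->relay->sink has bottleneck 1 > 0.
Pushing 1 along it raises the flow to 7, so the given flow is not maximum.

Yes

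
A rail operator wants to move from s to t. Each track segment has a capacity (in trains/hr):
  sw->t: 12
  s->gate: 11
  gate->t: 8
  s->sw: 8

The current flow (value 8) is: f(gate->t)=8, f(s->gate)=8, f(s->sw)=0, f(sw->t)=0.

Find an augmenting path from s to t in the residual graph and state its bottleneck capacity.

s->sw->t, bottleneck 8

Residual along s->sw->t: s->sw: 8, sw->t: 12.
Bottleneck = min = 8.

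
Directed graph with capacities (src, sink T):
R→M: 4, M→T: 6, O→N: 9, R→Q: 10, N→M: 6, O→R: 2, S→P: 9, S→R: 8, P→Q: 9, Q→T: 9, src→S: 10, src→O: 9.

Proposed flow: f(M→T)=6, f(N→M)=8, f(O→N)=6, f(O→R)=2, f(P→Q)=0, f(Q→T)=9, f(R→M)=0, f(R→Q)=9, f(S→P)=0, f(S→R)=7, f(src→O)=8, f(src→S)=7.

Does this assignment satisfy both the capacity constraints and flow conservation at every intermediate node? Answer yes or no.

Capacity violated on N→M: flow 8 > capacity 6.

No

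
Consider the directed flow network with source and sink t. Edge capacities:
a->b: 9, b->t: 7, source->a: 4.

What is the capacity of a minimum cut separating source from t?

4

Max flow = 4 (via 1 augmenting path).
In the residual at optimum, the set reachable from source is {source}.
Cut edges: source->a (cap 4). Sum = 4.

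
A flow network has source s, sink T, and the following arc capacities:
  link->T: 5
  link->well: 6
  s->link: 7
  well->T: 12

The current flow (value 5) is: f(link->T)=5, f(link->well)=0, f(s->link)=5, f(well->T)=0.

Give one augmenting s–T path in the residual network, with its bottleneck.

Residual along s->link->well->T: s->link: 2, link->well: 6, well->T: 12.
Bottleneck = min = 2.

s->link->well->T, bottleneck 2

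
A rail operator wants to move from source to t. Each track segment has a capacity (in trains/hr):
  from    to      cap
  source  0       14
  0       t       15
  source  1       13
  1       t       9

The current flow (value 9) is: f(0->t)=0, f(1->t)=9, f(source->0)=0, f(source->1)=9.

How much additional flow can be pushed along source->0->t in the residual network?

Residual capacities along the path: source->0: 14, 0->t: 15.
Minimum is 14.

14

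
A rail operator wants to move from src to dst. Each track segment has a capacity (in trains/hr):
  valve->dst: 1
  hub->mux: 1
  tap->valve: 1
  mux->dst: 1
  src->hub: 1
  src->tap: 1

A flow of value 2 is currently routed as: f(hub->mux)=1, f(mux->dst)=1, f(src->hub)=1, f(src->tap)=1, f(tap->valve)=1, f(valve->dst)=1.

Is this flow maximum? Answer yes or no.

Residual reachable from src: {src}; dst is not reachable.
Saturated cut: src->hub, src->tap with total capacity 2 = current flow value. Flow is maximum.

Yes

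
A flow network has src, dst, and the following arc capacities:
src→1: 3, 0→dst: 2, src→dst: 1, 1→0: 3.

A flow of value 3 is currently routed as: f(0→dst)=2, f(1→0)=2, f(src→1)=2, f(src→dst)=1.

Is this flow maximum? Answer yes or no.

Residual reachable from src: {0, 1, src}; dst is not reachable.
Saturated cut: src→dst, 0→dst with total capacity 3 = current flow value. Flow is maximum.

Yes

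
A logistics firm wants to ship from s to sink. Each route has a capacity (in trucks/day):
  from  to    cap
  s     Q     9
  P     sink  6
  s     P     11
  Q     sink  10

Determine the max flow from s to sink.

15

Augment s→P→sink: bottleneck 6. Total 6.
Augment s→Q→sink: bottleneck 9. Total 15.
No augmenting path remains in the residual graph.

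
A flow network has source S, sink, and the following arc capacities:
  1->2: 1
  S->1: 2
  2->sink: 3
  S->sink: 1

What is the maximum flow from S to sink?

2

Augment S->sink: bottleneck 1. Total 1.
Augment S->1->2->sink: bottleneck 1. Total 2.
No augmenting path remains in the residual graph.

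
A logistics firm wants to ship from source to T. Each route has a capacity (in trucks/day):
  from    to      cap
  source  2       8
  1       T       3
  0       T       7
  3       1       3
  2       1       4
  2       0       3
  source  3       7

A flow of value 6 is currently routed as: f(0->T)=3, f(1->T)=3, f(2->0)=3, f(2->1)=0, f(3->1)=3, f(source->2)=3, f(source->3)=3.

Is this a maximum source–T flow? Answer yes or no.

Yes

Residual reachable from source: {1, 2, 3, source}; T is not reachable.
Saturated cut: 2->0, 1->T with total capacity 6 = current flow value. Flow is maximum.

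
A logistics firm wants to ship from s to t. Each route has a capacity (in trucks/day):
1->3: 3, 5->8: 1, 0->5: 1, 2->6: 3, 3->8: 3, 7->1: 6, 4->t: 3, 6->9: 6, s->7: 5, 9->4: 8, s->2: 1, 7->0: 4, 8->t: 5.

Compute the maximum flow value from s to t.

Augment s->2->6->9->4->t: bottleneck 1. Total 1.
Augment s->7->1->3->8->t: bottleneck 3. Total 4.
Augment s->7->0->5->8->t: bottleneck 1. Total 5.
No augmenting path remains in the residual graph.

5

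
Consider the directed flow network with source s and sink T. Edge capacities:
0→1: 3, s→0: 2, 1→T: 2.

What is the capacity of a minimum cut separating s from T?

Max flow = 2 (via 1 augmenting path).
In the residual at optimum, the set reachable from s is {s}.
Cut edges: s→0 (cap 2). Sum = 2.

2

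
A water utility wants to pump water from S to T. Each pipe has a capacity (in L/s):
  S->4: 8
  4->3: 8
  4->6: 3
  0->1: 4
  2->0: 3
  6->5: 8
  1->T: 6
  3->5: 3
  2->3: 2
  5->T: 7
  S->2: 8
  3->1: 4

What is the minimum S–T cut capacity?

Max flow = 12 (via 5 augmenting paths).
In the residual at optimum, the set reachable from S is {0, 1, 2, 3, 4, S}.
Cut edges: 4->6 (cap 3), 3->5 (cap 3), 1->T (cap 6). Sum = 12.

12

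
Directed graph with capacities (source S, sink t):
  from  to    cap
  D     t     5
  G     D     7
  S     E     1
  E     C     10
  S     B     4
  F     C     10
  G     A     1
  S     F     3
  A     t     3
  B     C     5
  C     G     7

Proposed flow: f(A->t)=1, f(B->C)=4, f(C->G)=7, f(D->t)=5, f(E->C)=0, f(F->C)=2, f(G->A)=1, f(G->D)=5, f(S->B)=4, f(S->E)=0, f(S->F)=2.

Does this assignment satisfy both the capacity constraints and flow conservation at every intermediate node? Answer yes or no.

Conservation fails at C: inflow 6 ≠ outflow 7.

No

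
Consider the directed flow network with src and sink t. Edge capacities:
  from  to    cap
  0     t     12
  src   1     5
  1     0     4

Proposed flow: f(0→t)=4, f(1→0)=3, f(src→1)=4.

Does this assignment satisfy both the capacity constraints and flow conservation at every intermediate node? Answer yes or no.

Conservation fails at 1: inflow 4 ≠ outflow 3.

No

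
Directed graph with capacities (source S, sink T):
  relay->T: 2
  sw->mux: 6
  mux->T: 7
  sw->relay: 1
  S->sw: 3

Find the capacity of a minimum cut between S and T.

Max flow = 3 (via 1 augmenting path).
In the residual at optimum, the set reachable from S is {S}.
Cut edges: S->sw (cap 3). Sum = 3.

3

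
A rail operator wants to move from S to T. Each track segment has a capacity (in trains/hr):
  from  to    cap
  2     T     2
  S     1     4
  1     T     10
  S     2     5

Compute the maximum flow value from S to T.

6

Augment S->2->T: bottleneck 2. Total 2.
Augment S->1->T: bottleneck 4. Total 6.
No augmenting path remains in the residual graph.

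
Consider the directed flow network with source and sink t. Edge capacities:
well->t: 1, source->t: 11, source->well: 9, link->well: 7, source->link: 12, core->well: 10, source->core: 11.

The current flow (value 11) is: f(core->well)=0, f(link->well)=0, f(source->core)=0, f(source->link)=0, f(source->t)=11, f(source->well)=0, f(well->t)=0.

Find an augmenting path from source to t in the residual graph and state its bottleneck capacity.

source->well->t, bottleneck 1

Residual along source->well->t: source->well: 9, well->t: 1.
Bottleneck = min = 1.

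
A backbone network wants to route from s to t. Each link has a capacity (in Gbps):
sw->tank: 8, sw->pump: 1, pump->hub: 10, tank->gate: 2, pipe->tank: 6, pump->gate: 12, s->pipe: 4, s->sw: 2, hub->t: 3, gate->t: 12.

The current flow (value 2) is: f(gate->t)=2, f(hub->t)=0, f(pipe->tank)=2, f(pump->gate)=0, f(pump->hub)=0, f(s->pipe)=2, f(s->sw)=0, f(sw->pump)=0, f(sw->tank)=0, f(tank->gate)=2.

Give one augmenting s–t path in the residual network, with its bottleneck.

s->sw->pump->hub->t, bottleneck 1

Residual along s->sw->pump->hub->t: s->sw: 2, sw->pump: 1, pump->hub: 10, hub->t: 3.
Bottleneck = min = 1.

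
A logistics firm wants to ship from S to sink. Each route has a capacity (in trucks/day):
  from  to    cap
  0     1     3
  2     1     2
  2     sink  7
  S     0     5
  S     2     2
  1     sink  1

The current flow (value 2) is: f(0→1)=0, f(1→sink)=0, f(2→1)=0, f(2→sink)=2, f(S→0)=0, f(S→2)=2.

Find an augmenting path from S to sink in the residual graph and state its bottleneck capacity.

S→0→1→sink, bottleneck 1

Residual along S→0→1→sink: S→0: 5, 0→1: 3, 1→sink: 1.
Bottleneck = min = 1.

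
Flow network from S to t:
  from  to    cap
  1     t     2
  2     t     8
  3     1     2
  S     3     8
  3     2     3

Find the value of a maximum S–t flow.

Augment S->3->1->t: bottleneck 2. Total 2.
Augment S->3->2->t: bottleneck 3. Total 5.
No augmenting path remains in the residual graph.

5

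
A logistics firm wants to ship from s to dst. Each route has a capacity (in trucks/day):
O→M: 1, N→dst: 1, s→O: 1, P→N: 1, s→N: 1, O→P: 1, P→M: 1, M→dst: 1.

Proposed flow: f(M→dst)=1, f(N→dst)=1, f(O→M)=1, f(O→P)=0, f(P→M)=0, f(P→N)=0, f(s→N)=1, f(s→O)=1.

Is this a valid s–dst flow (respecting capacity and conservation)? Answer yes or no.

Yes

Every edge has 0 ≤ f(e) ≤ cap(e).
At each intermediate node, inflow equals outflow.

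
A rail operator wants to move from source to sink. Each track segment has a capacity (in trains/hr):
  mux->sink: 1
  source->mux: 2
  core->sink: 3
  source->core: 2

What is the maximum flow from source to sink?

Augment source->mux->sink: bottleneck 1. Total 1.
Augment source->core->sink: bottleneck 2. Total 3.
No augmenting path remains in the residual graph.

3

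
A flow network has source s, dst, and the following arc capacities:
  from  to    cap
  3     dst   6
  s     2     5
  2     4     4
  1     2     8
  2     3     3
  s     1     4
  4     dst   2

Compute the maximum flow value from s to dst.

5

Augment s->2->4->dst: bottleneck 2. Total 2.
Augment s->2->3->dst: bottleneck 3. Total 5.
No augmenting path remains in the residual graph.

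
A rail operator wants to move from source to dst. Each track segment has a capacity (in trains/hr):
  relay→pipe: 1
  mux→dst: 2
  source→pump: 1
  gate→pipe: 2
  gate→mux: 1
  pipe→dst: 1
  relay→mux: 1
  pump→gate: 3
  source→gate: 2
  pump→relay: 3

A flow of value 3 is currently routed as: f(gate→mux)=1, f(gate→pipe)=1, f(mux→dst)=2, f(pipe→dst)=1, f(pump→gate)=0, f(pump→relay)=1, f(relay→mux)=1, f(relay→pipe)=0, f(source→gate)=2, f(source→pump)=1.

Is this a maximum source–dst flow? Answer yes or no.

Residual reachable from source: {source}; dst is not reachable.
Saturated cut: source→pump, source→gate with total capacity 3 = current flow value. Flow is maximum.

Yes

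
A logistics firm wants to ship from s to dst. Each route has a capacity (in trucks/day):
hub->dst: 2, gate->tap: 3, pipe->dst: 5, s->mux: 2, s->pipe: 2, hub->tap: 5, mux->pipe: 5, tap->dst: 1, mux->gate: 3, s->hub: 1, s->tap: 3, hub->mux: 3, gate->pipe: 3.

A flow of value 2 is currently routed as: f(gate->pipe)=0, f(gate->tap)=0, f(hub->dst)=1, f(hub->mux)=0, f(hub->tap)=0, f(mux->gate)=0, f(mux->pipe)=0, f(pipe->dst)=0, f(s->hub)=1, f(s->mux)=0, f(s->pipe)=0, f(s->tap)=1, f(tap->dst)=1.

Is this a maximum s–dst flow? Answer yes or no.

Residual path s->pipe->dst has bottleneck 2 > 0.
Pushing 2 along it raises the flow to 4, so the given flow is not maximum.

No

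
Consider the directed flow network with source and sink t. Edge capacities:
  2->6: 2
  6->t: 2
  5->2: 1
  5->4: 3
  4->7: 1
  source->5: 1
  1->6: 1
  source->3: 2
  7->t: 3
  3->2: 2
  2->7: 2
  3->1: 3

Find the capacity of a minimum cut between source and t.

Max flow = 3 (via 2 augmenting paths).
In the residual at optimum, the set reachable from source is {source}.
Cut edges: source->5 (cap 1), source->3 (cap 2). Sum = 3.

3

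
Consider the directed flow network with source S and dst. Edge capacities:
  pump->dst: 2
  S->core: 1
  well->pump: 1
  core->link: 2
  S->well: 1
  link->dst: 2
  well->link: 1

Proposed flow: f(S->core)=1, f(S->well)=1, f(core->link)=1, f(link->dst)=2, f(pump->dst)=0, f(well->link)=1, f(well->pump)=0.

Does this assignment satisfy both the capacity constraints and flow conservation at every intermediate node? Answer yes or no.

Every edge has 0 ≤ f(e) ≤ cap(e).
At each intermediate node, inflow equals outflow.

Yes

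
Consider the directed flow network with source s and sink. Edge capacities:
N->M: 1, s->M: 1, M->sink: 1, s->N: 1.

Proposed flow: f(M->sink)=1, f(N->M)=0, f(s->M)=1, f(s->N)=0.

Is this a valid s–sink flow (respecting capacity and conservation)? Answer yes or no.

Yes

Every edge has 0 ≤ f(e) ≤ cap(e).
At each intermediate node, inflow equals outflow.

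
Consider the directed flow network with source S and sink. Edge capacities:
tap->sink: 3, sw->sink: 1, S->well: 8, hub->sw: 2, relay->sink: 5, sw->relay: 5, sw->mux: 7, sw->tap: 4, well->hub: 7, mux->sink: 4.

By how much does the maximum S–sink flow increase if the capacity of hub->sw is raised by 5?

5

Original max flow = 2.
After raising cap(hub->sw), augmenting paths through that edge carry 5 more units.
New max flow = 7. Increase = 5.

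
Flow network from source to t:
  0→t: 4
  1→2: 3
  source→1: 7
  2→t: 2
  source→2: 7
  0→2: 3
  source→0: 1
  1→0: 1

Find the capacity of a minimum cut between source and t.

Max flow = 4 (via 3 augmenting paths).
In the residual at optimum, the set reachable from source is {1, 2, source}.
Cut edges: source→0 (cap 1), 1→0 (cap 1), 2→t (cap 2). Sum = 4.

4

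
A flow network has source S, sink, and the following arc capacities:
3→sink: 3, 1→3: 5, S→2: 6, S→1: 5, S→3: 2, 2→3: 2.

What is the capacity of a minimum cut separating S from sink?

3

Max flow = 3 (via 2 augmenting paths).
In the residual at optimum, the set reachable from S is {1, 2, 3, S}.
Cut edges: 3→sink (cap 3). Sum = 3.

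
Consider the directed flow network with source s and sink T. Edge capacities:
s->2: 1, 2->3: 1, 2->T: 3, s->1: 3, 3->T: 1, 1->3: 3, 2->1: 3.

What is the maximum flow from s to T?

2

Augment s->2->T: bottleneck 1. Total 1.
Augment s->1->3->T: bottleneck 1. Total 2.
No augmenting path remains in the residual graph.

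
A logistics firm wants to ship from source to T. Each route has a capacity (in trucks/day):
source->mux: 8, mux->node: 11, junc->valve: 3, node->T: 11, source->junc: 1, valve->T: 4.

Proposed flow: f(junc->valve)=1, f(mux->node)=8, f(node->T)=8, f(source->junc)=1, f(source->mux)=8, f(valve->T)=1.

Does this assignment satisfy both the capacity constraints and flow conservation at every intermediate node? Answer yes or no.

Every edge has 0 ≤ f(e) ≤ cap(e).
At each intermediate node, inflow equals outflow.

Yes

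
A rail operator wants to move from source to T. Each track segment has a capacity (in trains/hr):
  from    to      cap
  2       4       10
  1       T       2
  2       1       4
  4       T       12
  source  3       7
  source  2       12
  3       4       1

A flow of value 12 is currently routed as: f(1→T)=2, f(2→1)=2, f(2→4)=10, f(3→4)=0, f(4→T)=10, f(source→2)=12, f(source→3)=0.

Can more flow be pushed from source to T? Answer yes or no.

Yes

Residual path source→3→4→T has bottleneck 1 > 0.
Pushing 1 along it raises the flow to 13, so the given flow is not maximum.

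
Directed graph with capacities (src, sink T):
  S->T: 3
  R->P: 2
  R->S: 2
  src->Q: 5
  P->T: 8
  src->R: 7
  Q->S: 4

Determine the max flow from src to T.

5

Augment src->R->P->T: bottleneck 2. Total 2.
Augment src->R->S->T: bottleneck 2. Total 4.
Augment src->Q->S->T: bottleneck 1. Total 5.
No augmenting path remains in the residual graph.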